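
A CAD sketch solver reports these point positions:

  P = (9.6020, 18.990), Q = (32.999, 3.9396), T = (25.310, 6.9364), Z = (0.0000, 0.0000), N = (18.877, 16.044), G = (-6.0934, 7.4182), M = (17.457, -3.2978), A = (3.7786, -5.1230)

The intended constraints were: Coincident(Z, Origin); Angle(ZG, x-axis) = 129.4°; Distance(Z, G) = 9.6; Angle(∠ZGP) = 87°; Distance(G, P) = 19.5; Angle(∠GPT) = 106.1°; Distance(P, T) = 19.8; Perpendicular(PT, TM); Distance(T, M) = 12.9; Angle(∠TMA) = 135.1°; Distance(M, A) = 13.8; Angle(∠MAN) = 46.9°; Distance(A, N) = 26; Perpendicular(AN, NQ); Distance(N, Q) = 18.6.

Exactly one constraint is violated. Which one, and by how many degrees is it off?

Perpendicular(AN, NQ) — off by 5.10°.

Z = (0.00, 0.00) ✓; ZG at 129.4° ✓; |ZG| = 9.600 ✓; ∠ZGP = 87.00° ✓; |GP| = 19.50 ✓; ∠GPT = 106.1° ✓; |PT| = 19.80 ✓; ∠(PT, TM) = 90.00° ✓; |TM| = 12.90 ✓; ∠TMA = 135.1° ✓; |MA| = 13.80 ✓; ∠MAN = 46.90° ✓; |AN| = 26.00 ✓; ∠(AN, NQ) = 95.10° ✗; |NQ| = 18.60 ✓.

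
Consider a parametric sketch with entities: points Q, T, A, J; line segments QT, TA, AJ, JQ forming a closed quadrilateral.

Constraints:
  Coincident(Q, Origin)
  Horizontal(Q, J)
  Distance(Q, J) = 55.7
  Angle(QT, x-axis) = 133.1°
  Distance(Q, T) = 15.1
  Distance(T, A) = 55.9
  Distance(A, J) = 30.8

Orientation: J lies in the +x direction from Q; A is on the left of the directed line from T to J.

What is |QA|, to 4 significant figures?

51.27

Q is at the origin; QJ is horizontal with |QJ| = 55.7 and J in +x, so J = (55.7, 0). QT runs at 133.1° with |QT| = 15.1, so T = (-10.32, 11.03). A is determined by |TA| = 55.9 and |AJ| = 30.8 together: it lies at the intersection of circle(T, 55.9) and circle(J, 30.8). With |TJ| = 66.93, the foot of the radical line on TJ is 49.72 from T and the perpendicular offset is √(55.9² − 49.72²) = 25.54. Taking the left-of-TJ solution: A = (42.93, 28.03).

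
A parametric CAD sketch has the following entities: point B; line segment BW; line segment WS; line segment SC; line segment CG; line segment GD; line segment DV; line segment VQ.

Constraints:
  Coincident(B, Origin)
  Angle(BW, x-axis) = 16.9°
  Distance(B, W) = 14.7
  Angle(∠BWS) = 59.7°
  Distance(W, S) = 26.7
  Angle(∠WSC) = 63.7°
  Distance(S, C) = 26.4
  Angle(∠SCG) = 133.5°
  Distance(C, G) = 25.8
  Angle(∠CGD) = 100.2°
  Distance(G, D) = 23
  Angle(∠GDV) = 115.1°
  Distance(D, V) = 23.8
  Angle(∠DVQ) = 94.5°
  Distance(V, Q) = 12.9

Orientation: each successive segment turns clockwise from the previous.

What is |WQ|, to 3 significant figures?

5.17

B is at the origin; BW runs at 16.9° with length 14.7, so W = (14.1, 4.27). ∠BWS = 59.7° gives WS at -103° from the x-axis; with |WS| = 26.7, S = (7.88, -21.7). ∠WSC = 63.7° gives SC at 140° from the x-axis; with |SC| = 26.4, C = (-12.4, -4.84). ∠SCG = 133.5° gives CG at 93.8° from the x-axis; with |CG| = 25.8, G = (-14.1, 20.9). ∠CGD = 100.2° gives GD at 14.0° from the x-axis; with |GD| = 23.0, D = (8.17, 26.5). ∠GDV = 115.1° gives DV at -50.9° from the x-axis; with |DV| = 23.8, V = (23.2, 8.00). ∠DVQ = 94.5° gives VQ at -136° from the x-axis; with |VQ| = 12.9, Q = (13.8, -0.895). Then |WQ| = |Q − W| = 5.17.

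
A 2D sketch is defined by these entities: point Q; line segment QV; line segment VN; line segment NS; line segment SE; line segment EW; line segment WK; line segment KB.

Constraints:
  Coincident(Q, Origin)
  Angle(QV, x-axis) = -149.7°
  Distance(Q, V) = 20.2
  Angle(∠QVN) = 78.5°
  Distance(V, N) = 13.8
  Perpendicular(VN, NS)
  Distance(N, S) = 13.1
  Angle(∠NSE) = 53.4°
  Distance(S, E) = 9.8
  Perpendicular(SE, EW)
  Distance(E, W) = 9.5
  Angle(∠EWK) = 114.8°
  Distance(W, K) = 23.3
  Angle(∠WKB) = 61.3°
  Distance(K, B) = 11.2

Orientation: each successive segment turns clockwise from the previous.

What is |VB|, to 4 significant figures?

30.05

Q is at the origin; QV runs at -149.7° with length 20.2, so V = (-17.44, -10.19). ∠QVN = 78.5° gives VN at 108.8° from the x-axis; with |VN| = 13.8, N = (-21.89, 2.872). VN ⟂ NS, so NS runs at 18.80°; with |NS| = 13.1, S = (-9.487, 7.094). ∠NSE = 53.4° gives SE at -107.8° from the x-axis; with |SE| = 9.8, E = (-12.48, -2.237). The perpendicularity gives EW at right angles to SE, so EW runs at 162.2°; with |EW| = 9.5, W = (-21.53, 0.6672). ∠EWK = 114.8° gives WK at 97.00° from the x-axis; with |WK| = 23.3, K = (-24.37, 23.79). ∠WKB = 61.3° gives KB at -21.70° from the x-axis; with |KB| = 11.2, B = (-13.96, 19.65). Then |VB| = |B − V| = 30.05.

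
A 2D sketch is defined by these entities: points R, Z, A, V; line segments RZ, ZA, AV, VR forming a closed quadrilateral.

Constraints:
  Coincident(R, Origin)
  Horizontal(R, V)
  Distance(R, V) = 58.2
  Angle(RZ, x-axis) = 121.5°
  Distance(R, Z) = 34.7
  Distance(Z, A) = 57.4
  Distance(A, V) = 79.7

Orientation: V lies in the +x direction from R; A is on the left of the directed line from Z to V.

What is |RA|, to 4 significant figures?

74.14

R is at the origin; RV is horizontal with |RV| = 58.2 and V in +x, so V = (58.2, 0). RZ runs at 121.5° with |RZ| = 34.7, so Z = (-18.13, 29.59). A is determined by |ZA| = 57.4 and |AV| = 79.7 together: it lies at the intersection of circle(Z, 57.4) and circle(V, 79.7). With |ZV| = 81.86, the foot of the radical line on ZV is 22.26 from Z and the perpendicular offset is √(57.4² − 22.26²) = 52.91. Taking the left-of-ZV solution: A = (21.75, 70.87).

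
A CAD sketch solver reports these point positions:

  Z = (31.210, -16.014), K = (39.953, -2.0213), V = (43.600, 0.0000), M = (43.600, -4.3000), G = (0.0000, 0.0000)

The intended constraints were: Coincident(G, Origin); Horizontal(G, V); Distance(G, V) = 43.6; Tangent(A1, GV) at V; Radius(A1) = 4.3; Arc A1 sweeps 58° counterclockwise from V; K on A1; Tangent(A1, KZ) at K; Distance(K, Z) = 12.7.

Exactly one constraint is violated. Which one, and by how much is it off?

Distance(K, Z) = 12.7 — off by 3.80.

G = (0.00, 0.00) ✓; G.y = 0.00, V.y = 0.00 ✓; |GV| = 43.60 ✓; ∠(MV, VG) = 90.00° ✓; |MV| = 4.300 ✓; bearing(M→K) − bearing(M→V) = 58.00° ✓; |MK| = 4.300 ✓; ∠(MK, KZ) = 90.00° ✓; |KZ| = 16.50 ✗.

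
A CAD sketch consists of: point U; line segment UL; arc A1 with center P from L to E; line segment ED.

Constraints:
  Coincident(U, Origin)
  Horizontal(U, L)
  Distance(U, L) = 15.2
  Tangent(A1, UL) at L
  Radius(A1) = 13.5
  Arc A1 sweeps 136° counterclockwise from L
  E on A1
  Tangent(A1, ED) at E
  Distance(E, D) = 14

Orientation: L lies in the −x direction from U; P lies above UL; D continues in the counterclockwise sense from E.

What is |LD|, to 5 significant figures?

32.944

U is at the origin; U and L share the same y with |UL| = 15.2 and L on the −x side, so L = (-15.200, 0.0000). Since A1 is tangent to UL there, PL ⟂ UL, so P = L + (0, 13.5) = (-15.200, 13.500). On A1, L sits at bearing -90° from P; a 136° counterclockwise sweep puts E at bearing 46°, so E = P + 13.5·(cos 46°, sin 46°) = (-5.8221, 23.211). The tangent condition forces PE to be normal to ED, so ED runs along (−sin 46°, cos 46°); with |ED| = 14.0, D = (-15.893, 32.936). Then |LD| = |D − L| = 32.944.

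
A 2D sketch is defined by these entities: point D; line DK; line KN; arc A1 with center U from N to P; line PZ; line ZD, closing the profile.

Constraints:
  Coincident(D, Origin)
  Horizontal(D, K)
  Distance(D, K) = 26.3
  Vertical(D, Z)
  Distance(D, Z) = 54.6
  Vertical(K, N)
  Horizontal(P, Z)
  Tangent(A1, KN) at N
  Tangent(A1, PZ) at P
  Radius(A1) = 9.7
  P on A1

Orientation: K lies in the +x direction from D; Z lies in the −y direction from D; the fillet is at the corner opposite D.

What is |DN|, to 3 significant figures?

52.0

D is at the origin; DK is horizontal with |DK| = 26.3 and K on the +x side, so K = (26.3, 0.00). DZ is vertical with |DZ| = 54.6 and Z on the −y side, so Z = (0.00, -54.6). The virtual corner opposite D is at (26.3, -54.6). A1 meets KN tangentially, so UN is at right angles to KN and A1 meets PZ tangentially, so UP is at right angles to PZ, with radius 9.7, so the center U sits 9.7 in from both sides at U = (16.6, -44.9). That places the tangent points at N = (26.3, -44.9) on KN and P = (16.6, -54.6) on PZ. Then |DN| = |N − D| = 52.0.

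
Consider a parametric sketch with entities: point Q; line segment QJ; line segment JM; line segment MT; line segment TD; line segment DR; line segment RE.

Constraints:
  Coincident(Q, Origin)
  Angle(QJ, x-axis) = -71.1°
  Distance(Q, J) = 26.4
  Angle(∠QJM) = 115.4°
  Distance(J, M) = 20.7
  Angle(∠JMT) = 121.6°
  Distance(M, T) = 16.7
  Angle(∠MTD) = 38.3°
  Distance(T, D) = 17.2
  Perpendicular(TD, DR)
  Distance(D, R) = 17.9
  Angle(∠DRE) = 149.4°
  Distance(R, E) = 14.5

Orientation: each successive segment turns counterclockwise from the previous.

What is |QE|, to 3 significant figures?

59.1

TD ⟂ DR, so DR runs at -76.4°; with |DR| = 17.9, R = (26.9, -35.6). ∠DRE = 149.4° gives RE at -45.8° from the x-axis; with |RE| = 14.5, E = (37.0, -46.0). Then |QE| = |E − Q| = 59.1.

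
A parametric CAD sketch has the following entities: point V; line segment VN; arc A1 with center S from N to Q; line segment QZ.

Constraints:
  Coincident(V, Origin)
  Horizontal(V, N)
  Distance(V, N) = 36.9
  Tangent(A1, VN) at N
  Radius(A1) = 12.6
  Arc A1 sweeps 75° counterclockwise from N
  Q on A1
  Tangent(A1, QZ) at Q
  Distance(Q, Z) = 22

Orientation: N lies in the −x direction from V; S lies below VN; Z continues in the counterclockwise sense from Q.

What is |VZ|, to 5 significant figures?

62.729

V is at the origin; V and N share the same y with |VN| = 36.9 and N on the −x side, so N = (-36.900, 0.0000). A1 meets VN tangentially, so SN is at right angles to VN, so S = N + (0, -12.6) = (-36.900, -12.600). On A1, N sits at bearing 90° from S; a 75° counterclockwise sweep puts Q at bearing 165°, so Q = S + 12.6·(cos 165°, sin 165°) = (-49.071, -9.3389). The tangent condition forces SQ to be normal to QZ, so QZ runs along (−sin 165°, cos 165°); with |QZ| = 22.0, Z = (-54.765, -30.589). Then |VZ| = |Z − V| = 62.729.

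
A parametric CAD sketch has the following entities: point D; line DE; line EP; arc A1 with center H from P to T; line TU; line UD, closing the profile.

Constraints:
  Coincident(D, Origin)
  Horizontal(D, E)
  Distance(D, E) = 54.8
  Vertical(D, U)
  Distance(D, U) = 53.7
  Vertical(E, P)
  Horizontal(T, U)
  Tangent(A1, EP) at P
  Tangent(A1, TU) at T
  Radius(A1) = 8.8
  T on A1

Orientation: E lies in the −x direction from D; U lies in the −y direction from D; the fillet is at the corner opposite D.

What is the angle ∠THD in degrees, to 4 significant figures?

134.3°

The virtual corner opposite D is at (-54.80, -53.70). The tangent condition forces HP to be normal to EP and since A1 is tangent to TU there, HT ⟂ TU, with radius 8.8, so the center H sits 8.8 in from both sides at H = (-46.00, -44.90). That places the tangent points at P = (-54.80, -44.90) on EP and T = (-46.00, -53.70) on TU. Then cos ∠THD = HT·HD / (|HT||HD|), giving 134.3°.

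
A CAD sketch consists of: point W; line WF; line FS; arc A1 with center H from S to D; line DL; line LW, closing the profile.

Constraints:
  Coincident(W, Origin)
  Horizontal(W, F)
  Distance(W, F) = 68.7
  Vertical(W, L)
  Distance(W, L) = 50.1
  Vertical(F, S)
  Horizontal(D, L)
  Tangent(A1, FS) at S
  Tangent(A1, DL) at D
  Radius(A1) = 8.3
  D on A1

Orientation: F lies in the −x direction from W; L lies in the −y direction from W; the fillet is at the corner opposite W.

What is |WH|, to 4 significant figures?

73.45

W and L share the same x with |WL| = 50.1 and L on the −y side, so L = (0.000, -50.10). The virtual corner opposite W is at (-68.70, -50.10). A1 meets FS tangentially, so HS is at right angles to FS and since A1 is tangent to DL there, HD ⟂ DL, with radius 8.3, so the center H sits 8.3 in from both sides at H = (-60.40, -41.80). Then |WH| = |H − W| = 73.45.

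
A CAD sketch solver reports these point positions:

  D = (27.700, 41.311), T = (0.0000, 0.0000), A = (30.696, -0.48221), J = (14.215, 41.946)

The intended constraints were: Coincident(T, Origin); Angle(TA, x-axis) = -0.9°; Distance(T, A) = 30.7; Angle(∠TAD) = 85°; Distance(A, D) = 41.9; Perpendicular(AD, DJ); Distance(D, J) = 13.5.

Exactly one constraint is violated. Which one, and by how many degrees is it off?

Perpendicular(AD, DJ) — off by 6.80°.

T = (0.00, 0.00) ✓; TA at -0.9000° ✓; |TA| = 30.70 ✓; ∠TAD = 85.00° ✓; |AD| = 41.90 ✓; ∠(AD, DJ) = 83.20° ✗; |DJ| = 13.50 ✓.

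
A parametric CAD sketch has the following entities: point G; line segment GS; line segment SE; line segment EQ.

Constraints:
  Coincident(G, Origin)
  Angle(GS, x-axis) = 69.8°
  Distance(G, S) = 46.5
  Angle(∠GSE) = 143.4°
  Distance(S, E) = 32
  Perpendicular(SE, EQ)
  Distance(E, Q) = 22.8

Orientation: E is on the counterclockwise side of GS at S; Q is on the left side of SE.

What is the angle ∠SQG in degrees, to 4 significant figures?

39.53°

G is at the origin; GS runs at 69.8° with length 46.5, so S = 46.5·(cos 69.8°, sin 69.8°) = (16.06, 43.64). ∠GSE = 143.4°, so SE runs at 69.8° + (180° − 143.4°) = 106.4° from the x-axis; with |SE| = 32.0, E = S + 32.0·(cos 106.4°, sin 106.4°) = (7.021, 74.34). The perpendicularity gives EQ at right angles to SE; with |EQ| = 22.8 on the left of SE, Q = E + 22.8·(-0.9593, -0.2823) = (-14.85, 67.90). Then cos ∠SQG = QS·QG / (|QS||QG|), giving 39.53°.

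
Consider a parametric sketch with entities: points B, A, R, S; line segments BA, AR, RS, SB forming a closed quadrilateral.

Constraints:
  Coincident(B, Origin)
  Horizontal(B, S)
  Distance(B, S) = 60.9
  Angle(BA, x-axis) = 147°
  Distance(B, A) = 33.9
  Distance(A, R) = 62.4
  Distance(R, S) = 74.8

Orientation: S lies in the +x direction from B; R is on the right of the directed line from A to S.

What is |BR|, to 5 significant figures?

38.727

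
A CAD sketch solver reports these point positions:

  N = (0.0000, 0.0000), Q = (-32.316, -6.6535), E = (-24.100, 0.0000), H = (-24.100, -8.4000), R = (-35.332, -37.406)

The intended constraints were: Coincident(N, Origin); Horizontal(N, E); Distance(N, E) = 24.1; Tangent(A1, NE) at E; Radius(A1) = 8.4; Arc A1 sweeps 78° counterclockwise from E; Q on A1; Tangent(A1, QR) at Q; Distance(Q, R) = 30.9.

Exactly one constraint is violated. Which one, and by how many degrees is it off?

Tangent(A1, QR) at Q — off by 6.40°.

N = (0.00, 0.00) ✓; N.y = 0.00, E.y = 0.00 ✓; |NE| = 24.10 ✓; ∠(HE, EN) = 90.00° ✓; |HE| = 8.400 ✓; bearing(H→Q) − bearing(H→E) = 78.00° ✓; |HQ| = 8.400 ✓; ∠(HQ, QR) = 83.60° ✗; |QR| = 30.90 ✓.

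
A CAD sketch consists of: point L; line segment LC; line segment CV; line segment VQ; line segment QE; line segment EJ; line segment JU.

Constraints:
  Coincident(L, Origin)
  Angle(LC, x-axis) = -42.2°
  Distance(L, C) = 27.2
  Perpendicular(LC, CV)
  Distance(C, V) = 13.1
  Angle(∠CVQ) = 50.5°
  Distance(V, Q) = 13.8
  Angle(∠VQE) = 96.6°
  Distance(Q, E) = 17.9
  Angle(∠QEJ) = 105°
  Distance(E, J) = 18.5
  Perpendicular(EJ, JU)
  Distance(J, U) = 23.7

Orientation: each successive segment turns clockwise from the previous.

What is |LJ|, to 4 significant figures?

44.17

L is at the origin; LC runs at -42.2° with length 27.2, so C = (20.15, -18.27). LC ⟂ CV, so CV runs at -132.2°; with |CV| = 13.1, V = (11.35, -27.98). ∠CVQ = 50.5° gives VQ at 98.30° from the x-axis; with |VQ| = 13.8, Q = (9.358, -14.32). ∠VQE = 96.6° gives QE at 14.90° from the x-axis; with |QE| = 17.9, E = (26.66, -9.717). ∠QEJ = 105.0° gives EJ at -60.10° from the x-axis; with |EJ| = 18.5, J = (35.88, -25.75). Then |LJ| = |J − L| = 44.17.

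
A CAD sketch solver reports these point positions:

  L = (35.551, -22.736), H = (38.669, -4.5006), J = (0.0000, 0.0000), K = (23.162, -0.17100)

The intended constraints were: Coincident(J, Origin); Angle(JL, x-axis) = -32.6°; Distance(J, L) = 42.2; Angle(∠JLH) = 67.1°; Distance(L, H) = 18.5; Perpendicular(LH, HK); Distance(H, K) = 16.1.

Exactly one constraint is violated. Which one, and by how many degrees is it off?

Perpendicular(LH, HK) — off by 5.90°.

J = (0.00, 0.00) ✓; JL at -32.60° ✓; |JL| = 42.20 ✓; ∠JLH = 67.10° ✓; |LH| = 18.50 ✓; ∠(LH, HK) = 84.10° ✗; |HK| = 16.10 ✓.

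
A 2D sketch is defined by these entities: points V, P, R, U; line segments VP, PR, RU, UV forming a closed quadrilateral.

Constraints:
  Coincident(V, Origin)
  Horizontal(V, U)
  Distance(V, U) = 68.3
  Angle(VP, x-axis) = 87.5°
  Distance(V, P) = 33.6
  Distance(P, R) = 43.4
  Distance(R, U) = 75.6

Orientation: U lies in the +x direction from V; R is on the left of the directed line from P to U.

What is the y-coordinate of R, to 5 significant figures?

65.609

Checks: |PR| = 43.40 ✓; |RU| = 75.60 ✓.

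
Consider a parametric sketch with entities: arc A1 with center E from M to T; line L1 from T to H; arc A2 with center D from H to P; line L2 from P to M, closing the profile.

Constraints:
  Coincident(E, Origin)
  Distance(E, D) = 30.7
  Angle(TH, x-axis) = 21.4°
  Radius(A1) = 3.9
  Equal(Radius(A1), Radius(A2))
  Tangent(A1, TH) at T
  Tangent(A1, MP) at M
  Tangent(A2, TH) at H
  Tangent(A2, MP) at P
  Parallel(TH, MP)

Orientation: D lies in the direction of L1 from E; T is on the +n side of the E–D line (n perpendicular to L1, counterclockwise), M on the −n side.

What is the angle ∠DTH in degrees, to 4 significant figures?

7.240°

The slot axis is L1's direction at 21.4°, so u = (cos 21.4°, sin 21.4°) = (0.9311, 0.3649) and n = (−sin 21.4°, cos 21.4°) = (-0.3649, 0.9311). E is at the origin and D lies 30.7 along u from E, so D = 30.7·u = (28.58, 11.20). Tangency of A1 to both parallel lines with radius 3.9 puts T and M at E ± 3.9·n: T = (-1.423, 3.631), M = (1.423, -3.631). Equal radii place H and P the same way about D: H = D + 3.9·n = (27.16, 14.83), P = D − 3.9·n = (30.01, 7.571). Then cos ∠DTH = TD·TH / (|TD||TH|), giving 7.240°.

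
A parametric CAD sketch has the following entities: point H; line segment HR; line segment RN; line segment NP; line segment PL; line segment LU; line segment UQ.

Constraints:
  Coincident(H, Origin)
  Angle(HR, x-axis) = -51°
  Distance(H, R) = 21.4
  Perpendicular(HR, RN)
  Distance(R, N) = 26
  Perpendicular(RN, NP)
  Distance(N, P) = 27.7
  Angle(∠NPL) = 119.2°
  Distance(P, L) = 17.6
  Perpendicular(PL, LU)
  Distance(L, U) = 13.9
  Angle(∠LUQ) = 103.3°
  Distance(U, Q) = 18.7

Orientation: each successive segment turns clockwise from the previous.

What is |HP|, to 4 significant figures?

26.75

H is at the origin; HR runs at -51.0° with length 21.4, so R = (13.47, -16.63). HR ⟂ RN, so RN runs at -141.0°; with |RN| = 26.0, N = (-6.738, -32.99). The perpendicularity gives NP at right angles to RN, so NP runs at 129.0°; with |NP| = 27.7, P = (-24.17, -11.47). Then |HP| = |P − H| = 26.75.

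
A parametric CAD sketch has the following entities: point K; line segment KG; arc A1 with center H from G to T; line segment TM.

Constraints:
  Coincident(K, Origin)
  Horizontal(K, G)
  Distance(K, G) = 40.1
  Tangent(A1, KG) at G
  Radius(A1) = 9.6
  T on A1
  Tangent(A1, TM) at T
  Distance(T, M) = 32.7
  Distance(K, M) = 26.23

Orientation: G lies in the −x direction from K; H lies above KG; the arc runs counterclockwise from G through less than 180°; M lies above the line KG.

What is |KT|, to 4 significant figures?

33.74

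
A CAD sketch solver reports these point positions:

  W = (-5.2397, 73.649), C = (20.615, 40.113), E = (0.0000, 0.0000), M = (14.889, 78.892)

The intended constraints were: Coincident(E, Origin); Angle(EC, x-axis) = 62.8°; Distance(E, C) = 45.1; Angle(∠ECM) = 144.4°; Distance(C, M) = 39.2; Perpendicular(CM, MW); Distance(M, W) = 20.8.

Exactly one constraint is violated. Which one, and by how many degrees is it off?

Perpendicular(CM, MW) — off by 6.20°.

E = (0.00, 0.00) ✓; EC at 62.80° ✓; |EC| = 45.10 ✓; ∠ECM = 144.4° ✓; |CM| = 39.20 ✓; ∠(CM, MW) = 96.20° ✗; |MW| = 20.80 ✓.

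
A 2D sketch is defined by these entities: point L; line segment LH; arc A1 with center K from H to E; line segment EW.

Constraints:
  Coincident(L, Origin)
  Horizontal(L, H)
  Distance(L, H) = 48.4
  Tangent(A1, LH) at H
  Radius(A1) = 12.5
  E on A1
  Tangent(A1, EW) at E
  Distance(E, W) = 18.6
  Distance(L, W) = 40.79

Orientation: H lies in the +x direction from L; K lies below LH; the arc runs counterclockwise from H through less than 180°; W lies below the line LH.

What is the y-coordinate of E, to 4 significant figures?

-8.799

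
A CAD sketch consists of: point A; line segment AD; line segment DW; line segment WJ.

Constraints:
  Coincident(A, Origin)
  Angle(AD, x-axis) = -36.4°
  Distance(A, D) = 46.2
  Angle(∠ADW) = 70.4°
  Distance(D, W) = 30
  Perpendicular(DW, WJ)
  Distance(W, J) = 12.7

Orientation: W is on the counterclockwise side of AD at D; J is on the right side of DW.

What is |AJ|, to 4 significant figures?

58.06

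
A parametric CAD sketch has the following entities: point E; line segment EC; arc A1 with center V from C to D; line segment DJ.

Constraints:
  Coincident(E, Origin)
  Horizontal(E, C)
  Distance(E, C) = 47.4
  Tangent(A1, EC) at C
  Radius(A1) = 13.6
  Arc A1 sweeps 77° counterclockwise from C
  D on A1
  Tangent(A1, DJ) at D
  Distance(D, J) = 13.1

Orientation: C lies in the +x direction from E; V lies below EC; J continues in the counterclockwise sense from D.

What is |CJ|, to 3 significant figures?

28.4

On A1, C sits at bearing 90° from V; a 77° counterclockwise sweep puts D at bearing 167°, so D = V + 13.6·(cos 167°, sin 167°) = (34.1, -10.5). A1 meets DJ tangentially, so VD is at right angles to DJ, so DJ runs along (−sin 167°, cos 167°); with |DJ| = 13.1, J = (31.2, -23.3). Then |CJ| = |J − C| = 28.4.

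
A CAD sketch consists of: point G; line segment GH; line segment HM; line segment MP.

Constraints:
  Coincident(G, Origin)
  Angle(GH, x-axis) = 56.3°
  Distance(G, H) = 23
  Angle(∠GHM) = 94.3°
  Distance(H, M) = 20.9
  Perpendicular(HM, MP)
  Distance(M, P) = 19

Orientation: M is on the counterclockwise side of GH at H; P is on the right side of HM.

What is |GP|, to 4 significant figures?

47.65

∠GHM = 94.3°, so HM runs at 56.3° + (180° − 94.3°) = 142.0° from the x-axis; with |HM| = 20.9, M = H + 20.9·(cos 142.0°, sin 142.0°) = (-3.708, 32.00). HM ⟂ MP; with |MP| = 19.0 on the right of HM, P = M + 19.0·(0.6157, 0.7880) = (7.990, 46.97). Then |GP| = |P − G| = 47.65.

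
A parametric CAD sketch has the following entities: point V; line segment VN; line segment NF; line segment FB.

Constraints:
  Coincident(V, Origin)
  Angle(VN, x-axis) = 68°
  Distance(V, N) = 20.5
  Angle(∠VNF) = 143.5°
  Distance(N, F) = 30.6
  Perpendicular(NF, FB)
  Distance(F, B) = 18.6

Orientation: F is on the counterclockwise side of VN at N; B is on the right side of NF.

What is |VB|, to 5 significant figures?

56.256

V is at the origin; VN runs at 68.0° with length 20.5, so N = 20.5·(cos 68.0°, sin 68.0°) = (7.6794, 19.007). ∠VNF = 143.5°, so NF runs at 68.0° + (180° − 143.5°) = 104.50° from the x-axis; with |NF| = 30.6, F = N + 30.6·(cos 104.50°, sin 104.50°) = (0.017807, 48.633). The perpendicularity gives FB at right angles to NF; with |FB| = 18.6 on the right of NF, B = F + 18.6·(0.96815, 0.25038) = (18.025, 53.290). Then |VB| = |B − V| = 56.256.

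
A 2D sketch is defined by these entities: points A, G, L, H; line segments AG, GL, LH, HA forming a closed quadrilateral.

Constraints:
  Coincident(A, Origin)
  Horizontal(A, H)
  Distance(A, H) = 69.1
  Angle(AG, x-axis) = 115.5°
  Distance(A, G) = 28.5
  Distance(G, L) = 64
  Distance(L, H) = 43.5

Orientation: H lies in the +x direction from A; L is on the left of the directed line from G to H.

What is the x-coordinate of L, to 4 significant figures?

50.29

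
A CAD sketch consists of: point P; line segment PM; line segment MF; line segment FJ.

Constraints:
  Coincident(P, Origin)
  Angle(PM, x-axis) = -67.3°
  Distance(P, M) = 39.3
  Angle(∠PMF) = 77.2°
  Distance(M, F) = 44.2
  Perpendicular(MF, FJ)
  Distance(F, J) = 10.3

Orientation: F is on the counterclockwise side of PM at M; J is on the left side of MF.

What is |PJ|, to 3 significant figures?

45.2

P is at the origin; PM runs at -67.3° with length 39.3, so M = 39.3·(cos -67.3°, sin -67.3°) = (15.2, -36.3). ∠PMF = 77.2°, so MF runs at -67.3° + (180° − 77.2°) = 35.5° from the x-axis; with |MF| = 44.2, F = M + 44.2·(cos 35.5°, sin 35.5°) = (51.2, -10.6). MF ⟂ FJ; with |FJ| = 10.3 on the left of MF, J = F + 10.3·(-0.581, 0.814) = (45.2, -2.20). Then |PJ| = |J − P| = 45.2.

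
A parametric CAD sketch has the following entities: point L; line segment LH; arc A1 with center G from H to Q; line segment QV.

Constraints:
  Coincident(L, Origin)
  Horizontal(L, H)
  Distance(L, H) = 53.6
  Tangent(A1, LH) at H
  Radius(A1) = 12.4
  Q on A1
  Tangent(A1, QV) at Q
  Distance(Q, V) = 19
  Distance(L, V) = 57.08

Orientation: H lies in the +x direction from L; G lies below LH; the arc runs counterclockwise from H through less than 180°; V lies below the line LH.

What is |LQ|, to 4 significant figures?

44.28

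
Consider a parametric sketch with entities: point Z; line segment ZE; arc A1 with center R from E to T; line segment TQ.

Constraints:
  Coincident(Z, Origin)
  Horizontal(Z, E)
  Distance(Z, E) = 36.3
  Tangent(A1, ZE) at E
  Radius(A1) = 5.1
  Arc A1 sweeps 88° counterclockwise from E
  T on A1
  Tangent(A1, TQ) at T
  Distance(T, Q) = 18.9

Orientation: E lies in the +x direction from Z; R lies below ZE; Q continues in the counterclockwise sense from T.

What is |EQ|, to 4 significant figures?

24.50

On A1, E sits at bearing 90° from R; an 88° counterclockwise sweep puts T at bearing 178°, so T = R + 5.1·(cos 178°, sin 178°) = (31.20, -4.922). Tangency of A1 to TQ means the radius RT is perpendicular to TQ, so TQ runs along (−sin 178°, cos 178°); with |TQ| = 18.9, Q = (30.54, -23.81). Then |EQ| = |Q − E| = 24.50.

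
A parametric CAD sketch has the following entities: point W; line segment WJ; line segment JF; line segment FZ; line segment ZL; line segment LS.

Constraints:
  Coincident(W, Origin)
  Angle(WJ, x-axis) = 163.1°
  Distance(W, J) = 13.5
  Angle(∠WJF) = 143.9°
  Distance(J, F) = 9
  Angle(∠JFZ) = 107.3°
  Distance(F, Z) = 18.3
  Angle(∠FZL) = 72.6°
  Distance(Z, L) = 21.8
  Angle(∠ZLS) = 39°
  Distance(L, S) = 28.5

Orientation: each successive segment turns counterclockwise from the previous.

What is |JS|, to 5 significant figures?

14.829

W is at the origin; WJ runs at 163.1° with length 13.5, so J = (-12.917, 3.9245). ∠WJF = 143.9° gives JF at -160.80° from the x-axis; with |JF| = 9.0, F = (-21.416, 0.96468). ∠JFZ = 107.3° gives FZ at -88.100° from the x-axis; with |FZ| = 18.3, Z = (-20.810, -17.325). ∠FZL = 72.6° gives ZL at 19.300° from the x-axis; with |ZL| = 21.8, L = (-0.23477, -10.120). ∠ZLS = 39.0° gives LS at 160.30° from the x-axis; with |LS| = 28.5, S = (-27.067, -0.51283). Then |JS| = |S − J| = 14.829.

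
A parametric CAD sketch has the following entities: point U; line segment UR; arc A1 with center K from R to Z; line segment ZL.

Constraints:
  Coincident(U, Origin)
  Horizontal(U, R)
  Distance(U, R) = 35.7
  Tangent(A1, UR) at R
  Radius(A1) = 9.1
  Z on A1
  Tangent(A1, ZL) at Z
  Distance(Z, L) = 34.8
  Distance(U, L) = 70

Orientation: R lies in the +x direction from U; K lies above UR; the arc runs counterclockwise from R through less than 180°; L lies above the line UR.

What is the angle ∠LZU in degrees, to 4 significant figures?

125.2°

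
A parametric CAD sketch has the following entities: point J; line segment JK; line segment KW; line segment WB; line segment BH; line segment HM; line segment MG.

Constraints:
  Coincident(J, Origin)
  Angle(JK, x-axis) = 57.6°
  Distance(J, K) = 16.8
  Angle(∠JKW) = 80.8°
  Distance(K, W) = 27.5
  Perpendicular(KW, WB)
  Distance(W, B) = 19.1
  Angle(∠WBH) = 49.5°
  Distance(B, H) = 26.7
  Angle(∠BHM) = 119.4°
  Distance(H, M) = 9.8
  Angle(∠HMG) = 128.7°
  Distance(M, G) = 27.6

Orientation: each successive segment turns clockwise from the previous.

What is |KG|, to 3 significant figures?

39.4

∠BHM = 119.4° gives HM at 37.3° from the x-axis; with |HM| = 9.8, M = (21.0, 14.0). ∠HMG = 128.7° gives MG at -14.0° from the x-axis; with |MG| = 27.6, G = (47.8, 7.35). Then |KG| = |G − K| = 39.4.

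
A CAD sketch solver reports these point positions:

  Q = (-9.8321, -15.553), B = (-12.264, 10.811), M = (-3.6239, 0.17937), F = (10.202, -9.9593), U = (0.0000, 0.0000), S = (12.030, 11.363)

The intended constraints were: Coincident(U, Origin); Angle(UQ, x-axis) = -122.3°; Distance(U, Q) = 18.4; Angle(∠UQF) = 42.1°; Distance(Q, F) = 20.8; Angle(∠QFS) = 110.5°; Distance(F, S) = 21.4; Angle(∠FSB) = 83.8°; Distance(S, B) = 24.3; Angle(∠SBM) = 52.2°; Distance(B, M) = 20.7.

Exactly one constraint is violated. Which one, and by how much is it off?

Distance(B, M) = 20.7 — off by 7.00.

U = (0.00, 0.00) ✓; UQ at -122.3° ✓; |UQ| = 18.40 ✓; ∠UQF = 42.10° ✓; |QF| = 20.80 ✓; ∠QFS = 110.5° ✓; |FS| = 21.40 ✓; ∠FSB = 83.80° ✓; |SB| = 24.30 ✓; ∠SBM = 52.20° ✓; |BM| = 13.70 ✗.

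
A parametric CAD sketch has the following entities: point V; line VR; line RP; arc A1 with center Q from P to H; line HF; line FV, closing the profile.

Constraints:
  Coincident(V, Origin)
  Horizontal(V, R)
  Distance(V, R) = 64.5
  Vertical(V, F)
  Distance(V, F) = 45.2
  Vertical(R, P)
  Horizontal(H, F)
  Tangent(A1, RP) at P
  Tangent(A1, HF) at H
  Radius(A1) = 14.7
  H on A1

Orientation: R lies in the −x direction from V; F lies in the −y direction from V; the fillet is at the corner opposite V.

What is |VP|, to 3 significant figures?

71.3

V is at the origin; VR is horizontal with |VR| = 64.5 and R on the −x side, so R = (-64.5, 0.00). V and F share the same x with |VF| = 45.2 and F on the −y side, so F = (0.00, -45.2). The virtual corner opposite V is at (-64.5, -45.2). The tangent condition forces QP to be normal to RP and since A1 is tangent to HF there, QH ⟂ HF, with radius 14.7, so the center Q sits 14.7 in from both sides at Q = (-49.8, -30.5). That places the tangent points at P = (-64.5, -30.5) on RP and H = (-49.8, -45.2) on HF. Then |VP| = |P − V| = 71.3.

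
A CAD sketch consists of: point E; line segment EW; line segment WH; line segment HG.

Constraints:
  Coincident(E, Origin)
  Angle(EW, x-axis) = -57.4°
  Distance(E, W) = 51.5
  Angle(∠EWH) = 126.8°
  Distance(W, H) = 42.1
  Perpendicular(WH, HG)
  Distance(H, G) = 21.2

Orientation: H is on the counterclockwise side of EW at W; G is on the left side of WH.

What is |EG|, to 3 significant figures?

75.7

E is at the origin; EW runs at -57.4° with length 51.5, so W = 51.5·(cos -57.4°, sin -57.4°) = (27.7, -43.4). ∠EWH = 126.8°, so WH runs at -57.4° + (180° − 126.8°) = -4.20° from the x-axis; with |WH| = 42.1, H = W + 42.1·(cos -4.20°, sin -4.20°) = (69.7, -46.5). The perpendicularity gives HG at right angles to WH; with |HG| = 21.2 on the left of WH, G = H + 21.2·(0.0732, 0.997) = (71.3, -25.3). Then |EG| = |G − E| = 75.7.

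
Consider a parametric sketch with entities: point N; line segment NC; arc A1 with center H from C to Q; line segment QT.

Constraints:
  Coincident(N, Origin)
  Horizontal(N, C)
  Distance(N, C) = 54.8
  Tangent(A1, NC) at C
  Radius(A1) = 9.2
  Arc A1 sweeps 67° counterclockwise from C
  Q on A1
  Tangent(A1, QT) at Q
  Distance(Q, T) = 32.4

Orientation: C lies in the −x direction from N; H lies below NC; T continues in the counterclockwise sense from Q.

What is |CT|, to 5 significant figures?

41.251

On A1, C sits at bearing 90° from H; a 67° counterclockwise sweep puts Q at bearing 157°, so Q = H + 9.2·(cos 157°, sin 157°) = (-63.269, -5.6053). Tangency of A1 to QT means the radius HQ is perpendicular to QT, so QT runs along (−sin 157°, cos 157°); with |QT| = 32.4, T = (-75.928, -35.430). Then |CT| = |T − C| = 41.251.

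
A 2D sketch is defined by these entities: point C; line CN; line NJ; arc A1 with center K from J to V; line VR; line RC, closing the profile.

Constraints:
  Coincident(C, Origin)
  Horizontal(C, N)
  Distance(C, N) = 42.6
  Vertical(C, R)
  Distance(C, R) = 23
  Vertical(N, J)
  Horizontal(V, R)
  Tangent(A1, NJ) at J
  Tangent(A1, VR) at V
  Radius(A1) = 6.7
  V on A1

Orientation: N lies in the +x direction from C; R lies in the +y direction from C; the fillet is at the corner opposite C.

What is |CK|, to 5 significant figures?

39.427

C is at the origin; C and N share the same y with |CN| = 42.6 and N on the +x side, so N = (42.600, 0.0000). CR is vertical with |CR| = 23.0 and R on the +y side, so R = (0.0000, 23.000). The virtual corner opposite C is at (42.600, 23.000). Tangency of A1 to NJ means the radius KJ is perpendicular to NJ and since A1 is tangent to VR there, KV ⟂ VR, with radius 6.7, so the center K sits 6.7 in from both sides at K = (35.900, 16.300). Then |CK| = |K − C| = 39.427.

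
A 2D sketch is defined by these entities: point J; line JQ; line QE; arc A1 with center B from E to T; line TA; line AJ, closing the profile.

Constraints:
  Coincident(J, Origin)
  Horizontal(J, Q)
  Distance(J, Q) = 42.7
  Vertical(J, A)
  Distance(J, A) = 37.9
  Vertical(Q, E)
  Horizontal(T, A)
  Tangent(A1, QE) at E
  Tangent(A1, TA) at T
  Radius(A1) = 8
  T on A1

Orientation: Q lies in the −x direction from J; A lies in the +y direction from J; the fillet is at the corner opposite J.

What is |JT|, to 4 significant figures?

51.39

The virtual corner opposite J is at (-42.70, 37.90). A1 meets QE tangentially, so BE is at right angles to QE and the tangent condition forces BT to be normal to TA, with radius 8.0, so the center B sits 8.0 in from both sides at B = (-34.70, 29.90). That places the tangent points at E = (-42.70, 29.90) on QE and T = (-34.70, 37.90) on TA. Then |JT| = |T − J| = 51.39.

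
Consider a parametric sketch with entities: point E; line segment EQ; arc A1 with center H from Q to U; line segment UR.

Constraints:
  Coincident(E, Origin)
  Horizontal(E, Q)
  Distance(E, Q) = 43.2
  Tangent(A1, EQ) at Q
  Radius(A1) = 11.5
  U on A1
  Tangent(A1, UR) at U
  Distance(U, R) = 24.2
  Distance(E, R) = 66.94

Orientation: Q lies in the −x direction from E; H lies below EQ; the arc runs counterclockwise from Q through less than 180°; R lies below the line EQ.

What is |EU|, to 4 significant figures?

55.53

Checks: |HQ| = 11.50 ✓; |HU| = 11.50 ✓; ∠(HU, UR) = 90.00° ✓; |UR| = 24.20 ✓; |ER| = 66.94 ✓.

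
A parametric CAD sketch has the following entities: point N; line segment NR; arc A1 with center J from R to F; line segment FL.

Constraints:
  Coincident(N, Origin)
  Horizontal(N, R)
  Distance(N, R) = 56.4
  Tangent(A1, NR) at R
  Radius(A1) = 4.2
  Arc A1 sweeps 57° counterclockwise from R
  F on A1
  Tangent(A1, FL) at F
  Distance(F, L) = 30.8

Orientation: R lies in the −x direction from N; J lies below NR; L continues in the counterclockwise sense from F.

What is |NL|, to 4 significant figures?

81.56

N is at the origin; NR is horizontal with |NR| = 56.4 and R on the −x side, so R = (-56.40, 0.000). Since A1 is tangent to NR there, JR ⟂ NR, so J = R + (0, -4.2) = (-56.40, -4.200). On A1, R sits at bearing 90° from J; a 57° counterclockwise sweep puts F at bearing 147°, so F = J + 4.2·(cos 147°, sin 147°) = (-59.92, -1.913). Since A1 is tangent to FL there, JF ⟂ FL, so FL runs along (−sin 147°, cos 147°); with |FL| = 30.8, L = (-76.70, -27.74). Then |NL| = |L − N| = 81.56.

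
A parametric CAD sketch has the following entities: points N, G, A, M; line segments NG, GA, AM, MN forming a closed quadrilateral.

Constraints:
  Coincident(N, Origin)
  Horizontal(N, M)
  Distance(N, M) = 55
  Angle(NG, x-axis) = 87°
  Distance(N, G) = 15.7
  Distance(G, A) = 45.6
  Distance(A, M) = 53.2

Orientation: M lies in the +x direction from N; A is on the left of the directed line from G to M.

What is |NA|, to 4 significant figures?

58.32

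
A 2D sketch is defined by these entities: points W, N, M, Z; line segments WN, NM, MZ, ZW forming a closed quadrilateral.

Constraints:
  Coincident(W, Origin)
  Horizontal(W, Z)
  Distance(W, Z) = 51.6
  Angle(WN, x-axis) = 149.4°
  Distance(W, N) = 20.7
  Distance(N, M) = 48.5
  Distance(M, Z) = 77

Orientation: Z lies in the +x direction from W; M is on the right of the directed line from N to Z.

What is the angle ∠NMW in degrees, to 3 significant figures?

25.0°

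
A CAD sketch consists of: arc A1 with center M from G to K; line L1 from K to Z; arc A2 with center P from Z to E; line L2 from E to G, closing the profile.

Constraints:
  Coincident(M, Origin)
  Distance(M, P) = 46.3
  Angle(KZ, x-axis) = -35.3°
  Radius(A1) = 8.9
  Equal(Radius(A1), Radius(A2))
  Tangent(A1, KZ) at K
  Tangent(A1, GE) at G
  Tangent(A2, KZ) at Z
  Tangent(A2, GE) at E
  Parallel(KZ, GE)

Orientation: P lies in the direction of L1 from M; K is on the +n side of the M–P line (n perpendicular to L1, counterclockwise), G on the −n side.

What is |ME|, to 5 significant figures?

47.148

The slot axis is L1's direction at -35.3°, so u = (cos -35.3°, sin -35.3°) = (0.81614, -0.57786) and n = (−sin -35.3°, cos -35.3°) = (0.57786, 0.81614). M is at the origin and P lies 46.3 along u from M, so P = 46.3·u = (37.787, -26.755). Tangency of A1 to both parallel lines with radius 8.9 puts K and G at M ± 8.9·n: K = (5.1429, 7.2636), G = (-5.1429, -7.2636). Equal radii place Z and E the same way about P: Z = P + 8.9·n = (42.930, -19.491), E = P − 8.9·n = (32.644, -34.018). Then |ME| = |E − M| = 47.148.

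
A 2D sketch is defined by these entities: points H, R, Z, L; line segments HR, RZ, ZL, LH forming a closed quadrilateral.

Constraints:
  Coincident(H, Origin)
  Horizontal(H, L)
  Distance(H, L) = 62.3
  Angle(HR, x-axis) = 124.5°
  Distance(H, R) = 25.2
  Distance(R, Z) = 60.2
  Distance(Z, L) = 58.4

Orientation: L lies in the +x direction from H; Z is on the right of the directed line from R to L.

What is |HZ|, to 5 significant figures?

35.297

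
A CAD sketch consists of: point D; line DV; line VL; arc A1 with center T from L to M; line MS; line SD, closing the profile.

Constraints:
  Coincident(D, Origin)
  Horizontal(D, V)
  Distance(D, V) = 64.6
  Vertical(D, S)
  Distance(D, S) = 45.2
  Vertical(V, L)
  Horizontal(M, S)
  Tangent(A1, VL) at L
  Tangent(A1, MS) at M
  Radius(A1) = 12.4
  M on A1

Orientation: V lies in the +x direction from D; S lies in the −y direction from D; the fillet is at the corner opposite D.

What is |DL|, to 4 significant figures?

72.45

D is at the origin; D and V share the same y with |DV| = 64.6 and V on the +x side, so V = (64.60, 0.000). D and S share the same x with |DS| = 45.2 and S on the −y side, so S = (0.000, -45.20). The virtual corner opposite D is at (64.60, -45.20). The tangent condition forces TL to be normal to VL and since A1 is tangent to MS there, TM ⟂ MS, with radius 12.4, so the center T sits 12.4 in from both sides at T = (52.20, -32.80). That places the tangent points at L = (64.60, -32.80) on VL and M = (52.20, -45.20) on MS. Then |DL| = |L − D| = 72.45.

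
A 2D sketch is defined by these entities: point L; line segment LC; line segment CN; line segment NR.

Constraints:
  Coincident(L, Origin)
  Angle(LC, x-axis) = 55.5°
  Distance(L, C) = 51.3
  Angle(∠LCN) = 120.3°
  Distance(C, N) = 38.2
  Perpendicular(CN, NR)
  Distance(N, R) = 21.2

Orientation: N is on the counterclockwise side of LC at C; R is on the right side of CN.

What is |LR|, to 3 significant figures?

91.6

L is at the origin; LC runs at 55.5° with length 51.3, so C = 51.3·(cos 55.5°, sin 55.5°) = (29.1, 42.3). ∠LCN = 120.3°, so CN runs at 55.5° + (180° − 120.3°) = 115° from the x-axis; with |CN| = 38.2, N = C + 38.2·(cos 115°, sin 115°) = (12.8, 76.8). CN is perpendicular to NR; with |NR| = 21.2 on the right of CN, R = N + 21.2·(0.905, 0.426) = (32.0, 85.9). Then |LR| = |R − L| = 91.6.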